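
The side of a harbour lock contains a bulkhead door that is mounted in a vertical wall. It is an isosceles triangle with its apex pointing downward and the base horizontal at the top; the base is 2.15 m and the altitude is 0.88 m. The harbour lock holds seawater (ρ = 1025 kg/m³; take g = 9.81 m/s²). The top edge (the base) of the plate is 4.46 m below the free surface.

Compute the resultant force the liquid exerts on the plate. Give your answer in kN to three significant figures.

F ≈ 45.2 kN

γ = ρg = 1025 × 9.81 / 1000 = 10.05525 kN/m³.
With the apex down, the centroid sits h/3 = 0.88/3 = 0.293333 m below the base (the top edge), so the centroid depth is h_c = 4.46 + 0.293333 = 4.75333 m.
A = ½ × 2.15 × 0.88 = 0.946 m².
Resultant F = γ·h_c·A = 10.05525 × 4.75333 × 0.946 = 45.2149 kN.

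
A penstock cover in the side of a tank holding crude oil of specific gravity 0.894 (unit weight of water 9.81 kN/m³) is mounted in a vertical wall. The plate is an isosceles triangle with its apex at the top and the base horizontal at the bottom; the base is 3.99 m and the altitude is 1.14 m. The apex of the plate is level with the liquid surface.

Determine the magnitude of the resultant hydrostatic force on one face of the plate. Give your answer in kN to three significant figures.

F ≈ 15.2 kN

γ = 0.894 × 9.81 = 8.77014 kN/m³.
With the apex up, the centroid sits 2h/3 = 2 × 1.14/3 = 0.76 m below the apex, so the centroid depth is h_c = 0.76 m.
A = ½ × 3.99 × 1.14 = 2.2743 m².
Resultant F = γ·h_c·A = 8.77014 × 0.76 × 2.2743 = 15.1589 kN.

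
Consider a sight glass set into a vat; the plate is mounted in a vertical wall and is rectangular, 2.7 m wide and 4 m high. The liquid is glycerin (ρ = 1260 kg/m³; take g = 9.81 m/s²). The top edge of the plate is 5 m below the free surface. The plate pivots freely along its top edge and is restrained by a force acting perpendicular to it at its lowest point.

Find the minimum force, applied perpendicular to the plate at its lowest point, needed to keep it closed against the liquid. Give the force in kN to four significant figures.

γ = ρg = 1260 × 9.81 / 1000 = 12.3606 kN/m³.
The centroid lies 4/2 = 2 m below the top edge, so the centroid depth is h_c = 5 + 2 = 7 m.
A = 2.7 × 4 = 10.8 m².
Resultant F = γ·h_c·A = 12.3606 × 7 × 10.8 = 934.461 kN.
I_c = b·h³/12 = 2.7 × 4³/12 = 14.4 m⁴.
Centre of pressure: y_p = y_c + I_c/(y_c·A) = 7 + 14.4/(7 × 10.8) = 7 + 0.190476 = 7.19048 m along the plane.
The resultant acts 2 + 0.190476 = 2.19048 m (along the plate) below the hinge at the top edge, so the moment about the hinge is M = F × 2.19048 = 934.461 × 2.19048 = 2046.92 kN·m.
A normal force at the bottom, 4 m from the hinge, must supply this moment: P = 2046.92/4 = 511.73 kN.

P ≈ 511.7 kN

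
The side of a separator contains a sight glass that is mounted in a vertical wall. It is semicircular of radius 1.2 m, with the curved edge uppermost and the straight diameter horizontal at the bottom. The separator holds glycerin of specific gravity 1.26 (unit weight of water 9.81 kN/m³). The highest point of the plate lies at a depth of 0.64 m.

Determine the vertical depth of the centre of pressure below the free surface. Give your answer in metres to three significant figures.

γ = 1.26 × 9.81 = 12.3606 kN/m³.
The centroid lies 4r/(3π) = 0.509296 m above the diameter, so r − 4r/(3π) = 1.2 − 0.509296 = 0.690704 m below the topmost point, so the centroid depth is h_c = 0.64 + 0.690704 = 1.3307 m.
A = πr²/2 = π × 1.2²/2 = 2.26195 m².
Resultant F = γ·h_c·A = 12.3606 × 1.3307 × 2.26195 = 37.2051 kN.
I_c = (π/8 − 8/(9π))·r⁴ = 0.109757 × 1.2⁴ = 0.227592 m⁴.
Centre of pressure: y_p = y_c + I_c/(y_c·A) = 1.3307 + 0.227592/(1.3307 × 2.26195) = 1.3307 + 0.0756125 = 1.40631 m along the plane.

h_p = 1.41 m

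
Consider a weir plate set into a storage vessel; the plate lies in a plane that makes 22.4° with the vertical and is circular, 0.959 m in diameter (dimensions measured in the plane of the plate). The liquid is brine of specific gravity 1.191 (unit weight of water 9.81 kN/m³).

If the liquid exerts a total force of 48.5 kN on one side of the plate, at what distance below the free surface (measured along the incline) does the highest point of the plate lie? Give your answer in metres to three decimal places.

γ = 1.191 × 9.81 = 11.68371 kN/m³.
A = π(0.4795)² = 0.722316 m².
From F = γ·h_c·A, the centroid depth is h_c = 48.5/(11.68371 × 0.722316) = 5.7469 m.
The plate makes 22.4° with the vertical, i.e. θ = 90° − 22.4° = 67.6° to the horizontal. Measuring y along the incline from the free-surface line, vertical depth h = y·sinθ with sinθ = 0.924546.
Along the incline, y_c = h_c/sinθ = 5.7469/0.924546 = 6.21592 m.
The centroid is at the centre, 0.4795 m below the top of the plate, so the highest point sits at y_top = 6.21592 − 0.4795 = 5.73642 m along the incline.

y_top ≈ 5.736 m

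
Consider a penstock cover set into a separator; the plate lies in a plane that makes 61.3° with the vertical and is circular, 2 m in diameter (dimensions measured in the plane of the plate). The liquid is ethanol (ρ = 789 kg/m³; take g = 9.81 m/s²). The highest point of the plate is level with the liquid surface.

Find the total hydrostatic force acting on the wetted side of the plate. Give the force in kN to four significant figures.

γ = ρg = 789 × 9.81 / 1000 = 7.74009 kN/m³.
The plate makes 61.3° with the vertical, i.e. θ = 90° − 61.3° = 28.7° to the horizontal. Measuring y along the incline from the free-surface line, vertical depth h = y·sinθ with sinθ = 0.480223.
The centroid is at the centre, 1 m below the top of the plate, so y_c = 1 m and h_c = 1 × 0.480223 = 0.480223 m.
A = π(1)² = 3.14159 m².
Resultant F = γ·h_c·A = 7.74009 × 0.480223 × 3.14159 = 11.6772 kN.

F ≈ 11.68 kN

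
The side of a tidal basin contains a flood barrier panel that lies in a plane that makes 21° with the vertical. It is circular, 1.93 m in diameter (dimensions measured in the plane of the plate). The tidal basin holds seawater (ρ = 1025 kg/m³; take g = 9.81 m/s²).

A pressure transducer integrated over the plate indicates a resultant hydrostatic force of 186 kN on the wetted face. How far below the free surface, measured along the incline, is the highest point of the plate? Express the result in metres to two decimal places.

γ = ρg = 1025 × 9.81 / 1000 = 10.05525 kN/m³.
A = π(0.965)² = 2.92553 m².
From F = γ·h_c·A, the centroid depth is h_c = 186/(10.05525 × 2.92553) = 6.32289 m.
The plate makes 21° with the vertical, i.e. θ = 90° − 21° = 69° to the horizontal. Measuring y along the incline from the free-surface line, vertical depth h = y·sinθ with sinθ = 0.933580.
Along the incline, y_c = h_c/sinθ = 6.32289/0.933580 = 6.77274 m.
The centroid is at the centre, 0.965 m below the top of the plate, so the highest point sits at y_top = 6.77274 − 0.965 = 5.80774 m along the incline.

y_top ≈ 5.81 m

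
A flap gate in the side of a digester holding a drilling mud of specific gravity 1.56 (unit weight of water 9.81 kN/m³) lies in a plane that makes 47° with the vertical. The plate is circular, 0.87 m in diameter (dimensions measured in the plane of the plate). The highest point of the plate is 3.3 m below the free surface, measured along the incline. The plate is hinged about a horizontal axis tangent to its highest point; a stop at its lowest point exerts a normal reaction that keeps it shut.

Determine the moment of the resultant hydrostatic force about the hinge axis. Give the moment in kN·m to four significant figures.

γ = 1.56 × 9.81 = 15.3036 kN/m³.
The plate makes 47° with the vertical, i.e. θ = 90° − 47° = 43° to the horizontal. Measuring y along the incline from the free-surface line, vertical depth h = y·sinθ with sinθ = 0.681998.
The centroid is at the centre, 0.435 m below the top of the plate, so y_c = 3.3 + 0.435 = 3.735 m and h_c = 3.735 × 0.681998 = 2.54726 m.
A = π(0.435)² = 0.594468 m².
Resultant F = γ·h_c·A = 15.3036 × 2.54726 × 0.594468 = 23.1737 kN.
I_c = πr⁴/4 = π × 0.435⁴/4 = 0.028122 m⁴.
Centre of pressure: y_p = y_c + I_c/(y_c·A) = 3.735 + 0.028122/(3.735 × 0.594468) = 3.735 + 0.0126656 = 3.74767 m along the plane.
The resultant acts 0.435 + 0.0126656 = 0.447666 m (along the plate) below the hinge at the top edge, so the moment about the hinge is M = F × 0.447666 = 23.1737 × 0.447666 = 10.3741 kN·m.

M ≈ 10.37 kN·m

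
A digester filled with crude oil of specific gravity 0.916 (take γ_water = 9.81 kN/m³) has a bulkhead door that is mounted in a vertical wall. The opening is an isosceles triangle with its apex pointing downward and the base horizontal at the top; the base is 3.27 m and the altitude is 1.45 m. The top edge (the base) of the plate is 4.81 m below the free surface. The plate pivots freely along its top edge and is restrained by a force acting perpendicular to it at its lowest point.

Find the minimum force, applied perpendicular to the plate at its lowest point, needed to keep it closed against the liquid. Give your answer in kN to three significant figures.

P ≈ 39.3 kN

γ = 0.916 × 9.81 = 8.98596 kN/m³.
With the apex down, the centroid sits h/3 = 1.45/3 = 0.483333 m below the base (the top edge), so the centroid depth is h_c = 4.81 + 0.483333 = 5.29333 m.
A = ½ × 3.27 × 1.45 = 2.37075 m².
Resultant F = γ·h_c·A = 8.98596 × 5.29333 × 2.37075 = 112.766 kN.
I_c = b·h³/36 = 3.27 × 1.45³/36 = 0.276917 m⁴.
Centre of pressure: y_p = y_c + I_c/(y_c·A) = 5.29333 + 0.276917/(5.29333 × 2.37075) = 5.29333 + 0.0220666 = 5.3154 m along the plane.
The resultant acts 0.483333 + 0.0220666 = 0.5054 m (along the plate) below the hinge at the top edge, so the moment about the hinge is M = F × 0.5054 = 112.766 × 0.5054 = 56.9919 kN·m.
A normal force at the bottom, 1.45 m from the hinge, must supply this moment: P = 56.9919/1.45 = 39.3048 kN.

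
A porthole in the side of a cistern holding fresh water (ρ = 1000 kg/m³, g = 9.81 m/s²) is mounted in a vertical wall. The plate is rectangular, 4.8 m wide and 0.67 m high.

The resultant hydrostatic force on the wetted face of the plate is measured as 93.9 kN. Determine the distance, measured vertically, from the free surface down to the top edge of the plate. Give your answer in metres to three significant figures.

γ = ρg = 1000 × 9.81 = 9810 N/m³ = 9.81 kN/m³.
A = 4.8 × 0.67 = 3.216 m².
From F = γ·h_c·A, the centroid depth is h_c = 93.9/(9.81 × 3.216) = 2.97633 m.
The centroid lies 0.67/2 = 0.335 m below the top edge, so the top edge sits at h_top = 2.97633 − 0.335 = 2.64133 m below the surface.

d_top ≈ 2.64 m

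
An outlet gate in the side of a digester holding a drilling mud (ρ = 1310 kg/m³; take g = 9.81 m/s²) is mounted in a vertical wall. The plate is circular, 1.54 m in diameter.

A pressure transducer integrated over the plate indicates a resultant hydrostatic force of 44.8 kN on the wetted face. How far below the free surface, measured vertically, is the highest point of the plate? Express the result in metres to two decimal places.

d_top ≈ 1.10 m

γ = ρg = 1310 × 9.81 / 1000 = 12.8511 kN/m³.
A = π(0.77)² = 1.86265 m².
From F = γ·h_c·A, the centroid depth is h_c = 44.8/(12.8511 × 1.86265) = 1.87157 m.
The centroid is at the centre, 0.77 m below the top of the plate, so the highest point sits at h_top = 1.87157 − 0.77 = 1.10157 m below the surface.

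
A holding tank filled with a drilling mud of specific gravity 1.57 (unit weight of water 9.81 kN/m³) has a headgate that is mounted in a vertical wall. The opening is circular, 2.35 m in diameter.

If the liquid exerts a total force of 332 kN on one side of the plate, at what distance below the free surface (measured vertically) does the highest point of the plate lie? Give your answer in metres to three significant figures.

γ = 1.57 × 9.81 = 15.4017 kN/m³.
A = π(1.175)² = 4.33736 m².
From F = γ·h_c·A, the centroid depth is h_c = 332/(15.4017 × 4.33736) = 4.96986 m.
The centroid is at the centre, 1.175 m below the top of the plate, so the highest point sits at h_top = 4.96986 − 1.175 = 3.79486 m below the surface.

d_top ≈ 3.79 m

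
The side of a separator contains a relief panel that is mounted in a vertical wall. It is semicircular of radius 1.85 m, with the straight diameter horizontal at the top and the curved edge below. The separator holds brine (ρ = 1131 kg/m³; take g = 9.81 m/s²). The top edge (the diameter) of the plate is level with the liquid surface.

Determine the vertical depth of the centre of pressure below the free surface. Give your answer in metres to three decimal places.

h_p = 1.090 m

γ = ρg = 1131 × 9.81 / 1000 = 11.09511 kN/m³.
The centroid of a semicircle lies 4r/(3π) = 0.785164 m from the diameter, here below the top edge, so the centroid depth is h_c = 0.785164 m.
A = πr²/2 = π × 1.85²/2 = 5.37605 m².
Resultant F = γ·h_c·A = 11.09511 × 0.785164 × 5.37605 = 46.8334 kN.
I_c = (π/8 − 8/(9π))·r⁴ = 0.109757 × 1.85⁴ = 1.28564 m⁴.
Centre of pressure: y_p = y_c + I_c/(y_c·A) = 0.785164 + 1.28564/(0.785164 × 5.37605) = 0.785164 + 0.304576 = 1.08974 m along the plane.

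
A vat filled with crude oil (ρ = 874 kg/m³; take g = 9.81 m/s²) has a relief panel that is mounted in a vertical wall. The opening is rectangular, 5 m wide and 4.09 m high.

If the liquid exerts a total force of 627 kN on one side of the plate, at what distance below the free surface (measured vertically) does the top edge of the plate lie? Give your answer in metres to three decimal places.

γ = ρg = 874 × 9.81 / 1000 = 8.57394 kN/m³.
A = 5 × 4.09 = 20.45 m².
From F = γ·h_c·A, the centroid depth is h_c = 627/(8.57394 × 20.45) = 3.57597 m.
The centroid lies 4.09/2 = 2.045 m below the top edge, so the top edge sits at h_top = 3.57597 − 2.045 = 1.53097 m below the surface.

d_top ≈ 1.531 m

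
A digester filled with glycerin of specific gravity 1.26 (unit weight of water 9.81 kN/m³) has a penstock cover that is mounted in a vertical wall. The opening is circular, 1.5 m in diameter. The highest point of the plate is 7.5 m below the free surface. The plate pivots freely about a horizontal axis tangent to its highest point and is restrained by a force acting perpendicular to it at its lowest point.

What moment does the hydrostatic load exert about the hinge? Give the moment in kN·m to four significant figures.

M ≈ 138.2 kN·m

γ = 1.26 × 9.81 = 12.3606 kN/m³.
The centroid is at the centre, 0.75 m below the top of the plate, so the centroid depth is h_c = 7.5 + 0.75 = 8.25 m.
A = π(0.75)² = 1.76715 m².
Resultant F = γ·h_c·A = 12.3606 × 8.25 × 1.76715 = 180.205 kN.
I_c = πr⁴/4 = π × 0.75⁴/4 = 0.248505 m⁴.
Centre of pressure: y_p = y_c + I_c/(y_c·A) = 8.25 + 0.248505/(8.25 × 1.76715) = 8.25 + 0.0170454 = 8.26705 m along the plane.
The resultant acts 0.75 + 0.0170454 = 0.767045 m (along the plate) below the hinge at the top edge, so the moment about the hinge is M = F × 0.767045 = 180.205 × 0.767045 = 138.225 kN·m.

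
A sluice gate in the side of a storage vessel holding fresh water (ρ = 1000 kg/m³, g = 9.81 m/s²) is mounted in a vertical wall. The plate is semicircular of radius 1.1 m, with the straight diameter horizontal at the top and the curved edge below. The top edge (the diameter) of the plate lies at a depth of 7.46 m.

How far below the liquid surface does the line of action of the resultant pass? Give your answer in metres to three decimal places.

γ = ρg = 1000 × 9.81 = 9810 N/m³ = 9.81 kN/m³.
The centroid of a semicircle lies 4r/(3π) = 0.466854 m from the diameter, here below the top edge, so the centroid depth is h_c = 7.46 + 0.466854 = 7.92685 m.
A = πr²/2 = π × 1.1²/2 = 1.90066 m².
Resultant F = γ·h_c·A = 9.81 × 7.92685 × 1.90066 = 147.8 kN.
I_c = (π/8 − 8/(9π))·r⁴ = 0.109757 × 1.1⁴ = 0.160695 m⁴.
Centre of pressure: y_p = y_c + I_c/(y_c·A) = 7.92685 + 0.160695/(7.92685 × 1.90066) = 7.92685 + 0.0106659 = 7.93752 m along the plane.

h_p = 7.938 m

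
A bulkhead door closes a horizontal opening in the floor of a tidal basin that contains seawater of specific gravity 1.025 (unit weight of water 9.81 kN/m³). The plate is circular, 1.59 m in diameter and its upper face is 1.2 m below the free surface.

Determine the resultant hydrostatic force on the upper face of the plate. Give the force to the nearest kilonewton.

F ≈ 24 kN

γ = 1.025 × 9.81 = 10.05525 kN/m³.
The plate is horizontal, so pressure is uniform at p = γ·h = 10.05525 × 1.2 = 12.0663 kN/m².
A = π(0.795)² = 1.98557 m².
F = p·A = 12.0663 × 1.98557 = 23.9585 kN.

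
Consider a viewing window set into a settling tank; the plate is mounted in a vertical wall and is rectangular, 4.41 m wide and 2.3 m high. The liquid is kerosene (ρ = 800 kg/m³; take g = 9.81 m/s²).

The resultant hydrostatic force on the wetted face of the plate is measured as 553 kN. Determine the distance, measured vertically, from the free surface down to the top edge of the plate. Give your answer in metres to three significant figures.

γ = ρg = 800 × 9.81 / 1000 = 7.848 kN/m³.
A = 4.41 × 2.3 = 10.143 m².
From F = γ·h_c·A, the centroid depth is h_c = 553/(7.848 × 10.143) = 6.94704 m.
The centroid lies 2.3/2 = 1.15 m below the top edge, so the top edge sits at h_top = 6.94704 − 1.15 = 5.79704 m below the surface.

d_top ≈ 5.80 m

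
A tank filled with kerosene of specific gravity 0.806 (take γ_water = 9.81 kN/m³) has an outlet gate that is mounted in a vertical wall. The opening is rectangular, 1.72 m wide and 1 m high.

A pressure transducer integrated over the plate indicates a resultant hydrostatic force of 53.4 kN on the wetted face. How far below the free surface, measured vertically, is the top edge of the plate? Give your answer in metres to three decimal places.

d_top ≈ 3.427 m

γ = 0.806 × 9.81 = 7.90686 kN/m³.
A = 1.72 × 1 = 1.72 m².
From F = γ·h_c·A, the centroid depth is h_c = 53.4/(7.90686 × 1.72) = 3.92653 m.
The centroid lies 1/2 = 0.5 m below the top edge, so the top edge sits at h_top = 3.92653 − 0.5 = 3.42653 m below the surface.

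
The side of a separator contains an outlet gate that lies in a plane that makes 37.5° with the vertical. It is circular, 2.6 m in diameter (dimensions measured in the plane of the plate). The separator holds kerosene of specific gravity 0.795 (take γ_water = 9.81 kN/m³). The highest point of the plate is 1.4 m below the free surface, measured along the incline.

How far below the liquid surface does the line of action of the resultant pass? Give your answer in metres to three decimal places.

γ = 0.795 × 9.81 = 7.79895 kN/m³.
The plate makes 37.5° with the vertical, i.e. θ = 90° − 37.5° = 52.5° to the horizontal. Measuring y along the incline from the free-surface line, vertical depth h = y·sinθ with sinθ = 0.793353.
The centroid is at the centre, 1.3 m below the top of the plate, so y_c = 1.4 + 1.3 = 2.7 m and h_c = 2.7 × 0.793353 = 2.14205 m.
A = π(1.3)² = 5.30929 m².
Resultant F = γ·h_c·A = 7.79895 × 2.14205 × 5.30929 = 88.6956 kN.
I_c = πr⁴/4 = π × 1.3⁴/4 = 2.24318 m⁴.
Centre of pressure: y_p = y_c + I_c/(y_c·A) = 2.7 + 2.24318/(2.7 × 5.30929) = 2.7 + 0.156482 = 2.85648 m along the plane.
Vertically, h_p = y_p·sinθ = 2.85648 × 0.793353 = 2.2662 m.

h_p = 2.266 m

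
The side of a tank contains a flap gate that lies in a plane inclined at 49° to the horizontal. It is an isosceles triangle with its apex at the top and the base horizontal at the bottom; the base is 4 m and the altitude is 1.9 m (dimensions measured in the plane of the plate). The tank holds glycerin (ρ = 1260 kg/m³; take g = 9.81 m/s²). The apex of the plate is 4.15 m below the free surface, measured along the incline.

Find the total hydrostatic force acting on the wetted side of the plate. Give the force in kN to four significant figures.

γ = ρg = 1260 × 9.81 / 1000 = 12.3606 kN/m³.
Let θ = 49° be the plate's angle to the horizontal; measure y along the incline from where the plane meets the free surface. Vertical depth h = y·sinθ with sinθ = 0.754710.
With the apex up, the centroid sits 2h/3 = 2 × 1.9/3 = 1.26667 m below the apex, so y_c = 4.15 + 1.26667 = 5.41667 m and h_c = 5.41667 × 0.754710 = 4.08802 m.
A = ½ × 4 × 1.9 = 3.8 m².
Resultant F = γ·h_c·A = 12.3606 × 4.08802 × 3.8 = 192.015 kN.

F ≈ 192.0 kN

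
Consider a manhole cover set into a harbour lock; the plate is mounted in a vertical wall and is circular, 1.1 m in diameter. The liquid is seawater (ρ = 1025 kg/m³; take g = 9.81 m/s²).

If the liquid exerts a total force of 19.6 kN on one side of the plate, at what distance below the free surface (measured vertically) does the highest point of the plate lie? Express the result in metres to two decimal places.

γ = ρg = 1025 × 9.81 / 1000 = 10.05525 kN/m³.
A = π(0.55)² = 0.950332 m².
From F = γ·h_c·A, the centroid depth is h_c = 19.6/(10.05525 × 0.950332) = 2.0511 m.
The centroid is at the centre, 0.55 m below the top of the plate, so the highest point sits at h_top = 2.0511 − 0.55 = 1.5011 m below the surface.

d_top ≈ 1.50 m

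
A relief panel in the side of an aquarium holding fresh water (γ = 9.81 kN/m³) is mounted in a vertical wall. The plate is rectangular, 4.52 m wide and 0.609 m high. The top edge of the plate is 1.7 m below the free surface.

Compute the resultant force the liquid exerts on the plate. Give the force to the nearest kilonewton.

γ = 9.81 kN/m³.
The centroid lies 0.609/2 = 0.3045 m below the top edge, so the centroid depth is h_c = 1.7 + 0.3045 = 2.0045 m.
A = 4.52 × 0.609 = 2.75268 m².
Resultant F = γ·h_c·A = 9.81 × 2.0045 × 2.75268 = 54.1291 kN.

F ≈ 54 kN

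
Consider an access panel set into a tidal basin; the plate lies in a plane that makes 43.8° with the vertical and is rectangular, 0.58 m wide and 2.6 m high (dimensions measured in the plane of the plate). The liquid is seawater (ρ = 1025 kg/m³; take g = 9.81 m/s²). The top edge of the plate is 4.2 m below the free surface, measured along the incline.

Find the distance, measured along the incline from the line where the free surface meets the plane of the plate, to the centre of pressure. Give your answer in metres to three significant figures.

γ = ρg = 1025 × 9.81 / 1000 = 10.05525 kN/m³.
The plate makes 43.8° with the vertical, i.e. θ = 90° − 43.8° = 46.2° to the horizontal. Measuring y along the incline from the free-surface line, vertical depth h = y·sinθ with sinθ = 0.721760.
The centroid lies 2.6/2 = 1.3 m below the top edge, so y_c = 4.2 + 1.3 = 5.5 m and h_c = 5.5 × 0.721760 = 3.96968 m.
A = 0.58 × 2.6 = 1.508 m².
Resultant F = γ·h_c·A = 10.05525 × 3.96968 × 1.508 = 60.1935 kN.
I_c = b·h³/12 = 0.58 × 2.6³/12 = 0.849507 m⁴.
Centre of pressure: y_p = y_c + I_c/(y_c·A) = 5.5 + 0.849507/(5.5 × 1.508) = 5.5 + 0.102424 = 5.60242 m along the plane.

y_p = 5.60 m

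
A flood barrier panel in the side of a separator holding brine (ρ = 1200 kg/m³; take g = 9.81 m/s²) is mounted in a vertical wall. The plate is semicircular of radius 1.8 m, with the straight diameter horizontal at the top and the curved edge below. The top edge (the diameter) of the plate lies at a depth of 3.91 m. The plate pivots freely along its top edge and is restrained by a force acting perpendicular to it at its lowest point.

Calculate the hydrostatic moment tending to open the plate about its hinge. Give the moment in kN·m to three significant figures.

M ≈ 227 kN·m

γ = ρg = 1200 × 9.81 / 1000 = 11.772 kN/m³.
The centroid of a semicircle lies 4r/(3π) = 0.763944 m from the diameter, here below the top edge, so the centroid depth is h_c = 3.91 + 0.763944 = 4.67394 m.
A = πr²/2 = π × 1.8²/2 = 5.08938 m².
Resultant F = γ·h_c·A = 11.772 × 4.67394 × 5.08938 = 280.026 kN.
I_c = (π/8 − 8/(9π))·r⁴ = 0.109757 × 1.8⁴ = 1.15219 m⁴.
Centre of pressure: y_p = y_c + I_c/(y_c·A) = 4.67394 + 1.15219/(4.67394 × 5.08938) = 4.67394 + 0.0484369 = 4.72238 m along the plane.
The resultant acts 0.763944 + 0.0484369 = 0.812381 m (along the plate) below the hinge at the top edge, so the moment about the hinge is M = F × 0.812381 = 280.026 × 0.812381 = 227.488 kN·m.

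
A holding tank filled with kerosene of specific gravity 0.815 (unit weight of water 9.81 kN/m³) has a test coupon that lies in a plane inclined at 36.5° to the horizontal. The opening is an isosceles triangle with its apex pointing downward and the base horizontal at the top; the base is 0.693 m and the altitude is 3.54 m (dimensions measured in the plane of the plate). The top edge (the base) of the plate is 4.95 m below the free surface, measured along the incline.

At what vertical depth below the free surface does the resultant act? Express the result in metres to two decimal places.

γ = 0.815 × 9.81 = 7.99515 kN/m³.
Let θ = 36.5° be the plate's angle to the horizontal; measure y along the incline from where the plane meets the free surface. Vertical depth h = y·sinθ with sinθ = 0.594823.
With the apex down, the centroid sits h/3 = 3.54/3 = 1.18 m below the base (the top edge), so y_c = 4.95 + 1.18 = 6.13 m and h_c = 6.13 × 0.594823 = 3.64626 m.
A = ½ × 0.693 × 3.54 = 1.22661 m².
Resultant F = γ·h_c·A = 7.99515 × 3.64626 × 1.22661 = 35.7586 kN.
I_c = b·h³/36 = 0.693 × 3.54³/36 = 0.853966 m⁴.
Centre of pressure: y_p = y_c + I_c/(y_c·A) = 6.13 + 0.853966/(6.13 × 1.22661) = 6.13 + 0.113573 = 6.24357 m along the plane.
Vertically, h_p = y_p·sinθ = 6.24357 × 0.594823 = 3.71382 m.

h_p = 3.71 m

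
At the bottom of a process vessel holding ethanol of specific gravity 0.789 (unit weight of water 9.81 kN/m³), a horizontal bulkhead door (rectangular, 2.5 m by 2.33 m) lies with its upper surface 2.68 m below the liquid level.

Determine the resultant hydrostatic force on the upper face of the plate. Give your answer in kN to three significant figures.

F ≈ 121 kN

γ = 0.789 × 9.81 = 7.74009 kN/m³.
The plate is horizontal, so pressure is uniform at p = γ·h = 7.74009 × 2.68 = 20.7434 kN/m².
A = 2.5 × 2.33 = 5.825 m².
F = p·A = 20.7434 × 5.825 = 120.83 kN.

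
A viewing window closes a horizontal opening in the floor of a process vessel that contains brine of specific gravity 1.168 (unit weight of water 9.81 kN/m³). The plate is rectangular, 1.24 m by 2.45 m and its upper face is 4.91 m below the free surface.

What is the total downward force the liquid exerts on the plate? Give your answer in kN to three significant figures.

F ≈ 171 kN

γ = 1.168 × 9.81 = 11.45808 kN/m³.
The plate is horizontal, so pressure is uniform at p = γ·h = 11.45808 × 4.91 = 56.2592 kN/m².
A = 1.24 × 2.45 = 3.038 m².
F = p·A = 56.2592 × 3.038 = 170.915 kN.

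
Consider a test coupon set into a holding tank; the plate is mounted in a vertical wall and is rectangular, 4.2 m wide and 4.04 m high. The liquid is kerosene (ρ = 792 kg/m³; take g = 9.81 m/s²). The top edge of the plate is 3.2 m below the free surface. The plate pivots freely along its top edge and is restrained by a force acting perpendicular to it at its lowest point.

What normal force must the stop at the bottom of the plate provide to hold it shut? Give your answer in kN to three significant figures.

γ = ρg = 792 × 9.81 / 1000 = 7.76952 kN/m³.
The centroid lies 4.04/2 = 2.02 m below the top edge, so the centroid depth is h_c = 3.2 + 2.02 = 5.22 m.
A = 4.2 × 4.04 = 16.968 m².
Resultant F = γ·h_c·A = 7.76952 × 5.22 × 16.968 = 688.169 kN.
I_c = b·h³/12 = 4.2 × 4.04³/12 = 23.0787 m⁴.
Centre of pressure: y_p = y_c + I_c/(y_c·A) = 5.22 + 23.0787/(5.22 × 16.968) = 5.22 + 0.260561 = 5.48056 m along the plane.
The resultant acts 2.02 + 0.260561 = 2.28056 m (along the plate) below the hinge at the top edge, so the moment about the hinge is M = F × 2.28056 = 688.169 × 2.28056 = 1569.41 kN·m.
A normal force at the bottom, 4.04 m from the hinge, must supply this moment: P = 1569.41/4.04 = 388.468 kN.

P ≈ 388 kN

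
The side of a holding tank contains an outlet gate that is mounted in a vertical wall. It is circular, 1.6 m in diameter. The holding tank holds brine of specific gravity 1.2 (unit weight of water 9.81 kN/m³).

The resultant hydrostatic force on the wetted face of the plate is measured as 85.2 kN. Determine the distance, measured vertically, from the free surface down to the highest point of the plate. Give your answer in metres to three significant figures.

d_top ≈ 2.80 m

γ = 1.2 × 9.81 = 11.772 kN/m³.
A = π(0.8)² = 2.01062 m².
From F = γ·h_c·A, the centroid depth is h_c = 85.2/(11.772 × 2.01062) = 3.59964 m.
The centroid is at the centre, 0.8 m below the top of the plate, so the highest point sits at h_top = 3.59964 − 0.8 = 2.79964 m below the surface.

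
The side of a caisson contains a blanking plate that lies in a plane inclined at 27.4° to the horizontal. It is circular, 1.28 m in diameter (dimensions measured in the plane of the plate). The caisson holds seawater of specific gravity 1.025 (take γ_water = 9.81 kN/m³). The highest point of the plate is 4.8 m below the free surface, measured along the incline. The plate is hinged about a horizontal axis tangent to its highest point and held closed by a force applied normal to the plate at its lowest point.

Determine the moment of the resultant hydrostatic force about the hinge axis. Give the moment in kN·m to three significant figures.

γ = 1.025 × 9.81 = 10.05525 kN/m³.
Let θ = 27.4° be the plate's angle to the horizontal; measure y along the incline from where the plane meets the free surface. Vertical depth h = y·sinθ with sinθ = 0.460200.
The centroid is at the centre, 0.64 m below the top of the plate, so y_c = 4.8 + 0.64 = 5.44 m and h_c = 5.44 × 0.460200 = 2.50349 m.
A = π(0.64)² = 1.2868 m².
Resultant F = γ·h_c·A = 10.05525 × 2.50349 × 1.2868 = 32.3929 kN.
I_c = πr⁴/4 = π × 0.64⁴/4 = 0.131768 m⁴.
Centre of pressure: y_p = y_c + I_c/(y_c·A) = 5.44 + 0.131768/(5.44 × 1.2868) = 5.44 + 0.0188235 = 5.45882 m along the plane.
The resultant acts 0.64 + 0.0188235 = 0.658824 m (along the plate) below the hinge at the top edge, so the moment about the hinge is M = F × 0.658824 = 32.3929 × 0.658824 = 21.3412 kN·m.

M ≈ 21.3 kN·m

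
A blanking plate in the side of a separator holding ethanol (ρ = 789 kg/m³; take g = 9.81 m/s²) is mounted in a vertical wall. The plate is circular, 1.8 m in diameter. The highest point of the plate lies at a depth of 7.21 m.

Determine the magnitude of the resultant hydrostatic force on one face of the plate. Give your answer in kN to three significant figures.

F ≈ 160 kN

γ = ρg = 789 × 9.81 / 1000 = 7.74009 kN/m³.
The centroid is at the centre, 0.9 m below the top of the plate, so the centroid depth is h_c = 7.21 + 0.9 = 8.11 m.
A = π(0.9)² = 2.54469 m².
Resultant F = γ·h_c·A = 7.74009 × 8.11 × 2.54469 = 159.736 kN.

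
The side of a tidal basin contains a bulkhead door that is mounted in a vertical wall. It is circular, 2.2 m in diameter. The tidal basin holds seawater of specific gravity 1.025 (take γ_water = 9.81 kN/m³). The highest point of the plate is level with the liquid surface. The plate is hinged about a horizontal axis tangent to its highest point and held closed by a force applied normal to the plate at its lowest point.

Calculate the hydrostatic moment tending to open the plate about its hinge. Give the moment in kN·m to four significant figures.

γ = 1.025 × 9.81 = 10.05525 kN/m³.
The centroid is at the centre, 1.1 m below the top of the plate, so the centroid depth is h_c = 1.1 m.
A = π(1.1)² = 3.80133 m².
Resultant F = γ·h_c·A = 10.05525 × 1.1 × 3.80133 = 42.0457 kN.
I_c = πr⁴/4 = π × 1.1⁴/4 = 1.1499 m⁴.
Centre of pressure: y_p = y_c + I_c/(y_c·A) = 1.1 + 1.1499/(1.1 × 3.80133) = 1.1 + 0.274999 = 1.375 m along the plane.
The resultant acts 1.1 + 0.274999 = 1.375 m (along the plate) below the hinge at the top edge, so the moment about the hinge is M = F × 1.375 = 42.0457 × 1.375 = 57.8128 kN·m.

M ≈ 57.81 kN·m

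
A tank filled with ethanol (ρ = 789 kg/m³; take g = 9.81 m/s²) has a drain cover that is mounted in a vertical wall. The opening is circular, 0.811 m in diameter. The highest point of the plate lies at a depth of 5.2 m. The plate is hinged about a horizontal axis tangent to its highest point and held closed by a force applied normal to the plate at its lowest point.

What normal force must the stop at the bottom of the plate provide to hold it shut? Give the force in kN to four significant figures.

P ≈ 11.41 kN

γ = ρg = 789 × 9.81 / 1000 = 7.74009 kN/m³.
The centroid is at the centre, 0.4055 m below the top of the plate, so the centroid depth is h_c = 5.2 + 0.4055 = 5.6055 m.
A = π(0.4055)² = 0.516573 m².
Resultant F = γ·h_c·A = 7.74009 × 5.6055 × 0.516573 = 22.4126 kN.
I_c = πr⁴/4 = π × 0.4055⁴/4 = 0.0212351 m⁴.
Centre of pressure: y_p = y_c + I_c/(y_c·A) = 5.6055 + 0.0212351/(5.6055 × 0.516573) = 5.6055 + 0.00733345 = 5.61283 m along the plane.
The resultant acts 0.4055 + 0.00733345 = 0.412833 m (along the plate) below the hinge at the top edge, so the moment about the hinge is M = F × 0.412833 = 22.4126 × 0.412833 = 9.25266 kN·m.
A normal force at the bottom, 0.811 m from the hinge, must supply this moment: P = 9.25266/0.811 = 11.409 kN.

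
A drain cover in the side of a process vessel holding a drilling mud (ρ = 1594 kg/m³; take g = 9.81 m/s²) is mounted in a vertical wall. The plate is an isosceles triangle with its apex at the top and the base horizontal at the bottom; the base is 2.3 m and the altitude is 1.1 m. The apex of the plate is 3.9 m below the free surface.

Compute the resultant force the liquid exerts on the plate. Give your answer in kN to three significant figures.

γ = ρg = 1594 × 9.81 / 1000 = 15.63714 kN/m³.
With the apex up, the centroid sits 2h/3 = 2 × 1.1/3 = 0.733333 m below the apex, so the centroid depth is h_c = 3.9 + 0.733333 = 4.63333 m.
A = ½ × 2.3 × 1.1 = 1.265 m².
Resultant F = γ·h_c·A = 15.63714 × 4.63333 × 1.265 = 91.6518 kN.

F ≈ 91.7 kN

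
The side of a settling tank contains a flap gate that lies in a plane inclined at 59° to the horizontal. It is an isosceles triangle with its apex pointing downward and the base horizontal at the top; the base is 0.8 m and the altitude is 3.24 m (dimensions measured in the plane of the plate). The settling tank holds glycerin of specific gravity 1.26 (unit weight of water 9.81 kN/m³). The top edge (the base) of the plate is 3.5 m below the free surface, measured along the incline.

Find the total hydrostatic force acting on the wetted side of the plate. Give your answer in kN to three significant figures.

γ = 1.26 × 9.81 = 12.3606 kN/m³.
Let θ = 59° be the plate's angle to the horizontal; measure y along the incline from where the plane meets the free surface. Vertical depth h = y·sinθ with sinθ = 0.857167.
With the apex down, the centroid sits h/3 = 3.24/3 = 1.08 m below the base (the top edge), so y_c = 3.5 + 1.08 = 4.58 m and h_c = 4.58 × 0.857167 = 3.92582 m.
A = ½ × 0.8 × 3.24 = 1.296 m².
Resultant F = γ·h_c·A = 12.3606 × 3.92582 × 1.296 = 62.889 kN.

F ≈ 62.9 kN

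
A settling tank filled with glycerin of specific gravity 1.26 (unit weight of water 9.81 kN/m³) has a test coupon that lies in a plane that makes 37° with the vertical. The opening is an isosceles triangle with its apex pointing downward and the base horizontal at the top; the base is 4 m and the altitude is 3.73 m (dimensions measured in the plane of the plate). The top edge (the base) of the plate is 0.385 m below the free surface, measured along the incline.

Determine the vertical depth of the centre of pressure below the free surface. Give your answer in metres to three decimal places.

γ = 1.26 × 9.81 = 12.3606 kN/m³.
The plate makes 37° with the vertical, i.e. θ = 90° − 37° = 53° to the horizontal. Measuring y along the incline from the free-surface line, vertical depth h = y·sinθ with sinθ = 0.798636.
With the apex down, the centroid sits h/3 = 3.73/3 = 1.24333 m below the base (the top edge), so y_c = 0.385 + 1.24333 = 1.62833 m and h_c = 1.62833 × 0.798636 = 1.30044 m.
A = ½ × 4 × 3.73 = 7.46 m².
Resultant F = γ·h_c·A = 12.3606 × 1.30044 × 7.46 = 119.914 kN.
I_c = b·h³/36 = 4 × 3.73³/36 = 5.76612 m⁴.
Centre of pressure: y_p = y_c + I_c/(y_c·A) = 1.62833 + 5.76612/(1.62833 × 7.46) = 1.62833 + 0.474682 = 2.10301 m along the plane.
Vertically, h_p = y_p·sinθ = 2.10301 × 0.798636 = 1.67954 m.

h_p = 1.680 m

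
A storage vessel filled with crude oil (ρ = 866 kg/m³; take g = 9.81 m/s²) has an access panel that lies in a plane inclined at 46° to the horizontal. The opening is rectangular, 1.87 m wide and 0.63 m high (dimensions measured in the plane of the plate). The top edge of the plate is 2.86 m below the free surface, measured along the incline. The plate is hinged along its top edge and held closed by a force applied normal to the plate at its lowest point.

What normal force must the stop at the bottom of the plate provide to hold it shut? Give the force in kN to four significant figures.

P ≈ 11.81 kN

γ = ρg = 866 × 9.81 / 1000 = 8.49546 kN/m³.
Let θ = 46° be the plate's angle to the horizontal; measure y along the incline from where the plane meets the free surface. Vertical depth h = y·sinθ with sinθ = 0.719340.
The centroid lies 0.63/2 = 0.315 m below the top edge, so y_c = 2.86 + 0.315 = 3.175 m and h_c = 3.175 × 0.719340 = 2.2839 m.
A = 1.87 × 0.63 = 1.1781 m².
Resultant F = γ·h_c·A = 8.49546 × 2.2839 × 1.1781 = 22.8584 kN.
I_c = b·h³/12 = 1.87 × 0.63³/12 = 0.0389657 m⁴.
Centre of pressure: y_p = y_c + I_c/(y_c·A) = 3.175 + 0.0389657/(3.175 × 1.1781) = 3.175 + 0.0104173 = 3.18542 m along the plane.
The resultant acts 0.315 + 0.0104173 = 0.325417 m (along the plate) below the hinge at the top edge, so the moment about the hinge is M = F × 0.325417 = 22.8584 × 0.325417 = 7.43851 kN·m.
A normal force at the bottom, 0.63 m from the hinge, must supply this moment: P = 7.43851/0.63 = 11.8072 kN.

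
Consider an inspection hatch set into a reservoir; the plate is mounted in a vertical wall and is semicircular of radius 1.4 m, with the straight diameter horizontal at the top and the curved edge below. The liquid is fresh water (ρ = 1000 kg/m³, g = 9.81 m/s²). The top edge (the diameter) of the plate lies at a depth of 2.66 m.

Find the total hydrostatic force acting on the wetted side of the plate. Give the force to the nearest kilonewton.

F ≈ 98 kN

γ = ρg = 1000 × 9.81 = 9810 N/m³ = 9.81 kN/m³.
The centroid of a semicircle lies 4r/(3π) = 0.594178 m from the diameter, here below the top edge, so the centroid depth is h_c = 2.66 + 0.594178 = 3.25418 m.
A = πr²/2 = π × 1.4²/2 = 3.07876 m².
Resultant F = γ·h_c·A = 9.81 × 3.25418 × 3.07876 = 98.2848 kN.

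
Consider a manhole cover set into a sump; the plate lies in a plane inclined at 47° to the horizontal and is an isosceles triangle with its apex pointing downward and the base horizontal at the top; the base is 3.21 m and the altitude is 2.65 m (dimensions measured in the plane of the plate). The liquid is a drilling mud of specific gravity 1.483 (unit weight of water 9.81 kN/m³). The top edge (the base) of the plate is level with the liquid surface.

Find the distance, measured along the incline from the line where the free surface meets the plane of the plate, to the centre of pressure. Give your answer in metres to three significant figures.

γ = 1.483 × 9.81 = 14.54823 kN/m³.
Let θ = 47° be the plate's angle to the horizontal; measure y along the incline from where the plane meets the free surface. Vertical depth h = y·sinθ with sinθ = 0.731354.
With the apex down, the centroid sits h/3 = 2.65/3 = 0.883333 m below the base (the top edge), so y_c = 0.883333 m and h_c = 0.883333 × 0.731354 = 0.646029 m.
A = ½ × 3.21 × 2.65 = 4.25325 m².
Resultant F = γ·h_c·A = 14.54823 × 0.646029 × 4.25325 = 39.9745 kN.
I_c = b·h³/36 = 3.21 × 2.65³/36 = 1.65936 m⁴.
Centre of pressure: y_p = y_c + I_c/(y_c·A) = 0.883333 + 1.65936/(0.883333 × 4.25325) = 0.883333 + 0.441667 = 1.325 m along the plane.

y_p = 1.33 m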